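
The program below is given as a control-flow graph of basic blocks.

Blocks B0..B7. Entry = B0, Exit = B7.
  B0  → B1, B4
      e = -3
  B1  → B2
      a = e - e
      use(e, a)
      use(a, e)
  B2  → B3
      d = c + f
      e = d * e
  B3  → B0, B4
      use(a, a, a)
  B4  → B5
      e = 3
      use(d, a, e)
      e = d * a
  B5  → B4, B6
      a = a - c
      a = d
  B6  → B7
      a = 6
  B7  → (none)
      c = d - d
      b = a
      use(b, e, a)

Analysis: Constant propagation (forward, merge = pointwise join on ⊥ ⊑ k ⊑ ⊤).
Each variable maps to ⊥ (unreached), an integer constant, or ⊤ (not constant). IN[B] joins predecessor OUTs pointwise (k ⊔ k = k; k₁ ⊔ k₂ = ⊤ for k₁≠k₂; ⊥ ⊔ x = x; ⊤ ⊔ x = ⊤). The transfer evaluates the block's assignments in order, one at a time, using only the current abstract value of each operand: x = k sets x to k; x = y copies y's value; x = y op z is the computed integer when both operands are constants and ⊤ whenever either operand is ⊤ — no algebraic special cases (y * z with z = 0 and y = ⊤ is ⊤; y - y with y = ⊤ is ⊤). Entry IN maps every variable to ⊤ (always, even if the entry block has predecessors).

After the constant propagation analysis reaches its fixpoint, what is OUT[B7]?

Converged values:
  B0:   IN=(all ⊤)   OUT={e:-3; rest ⊤}
  B1:   IN={e:-3; rest ⊤}   OUT={a:0, e:-3; rest ⊤}
  B2:   IN={a:0, e:-3; rest ⊤}   OUT={a:0; rest ⊤}
  B3:   IN={a:0; rest ⊤}   OUT={a:0; rest ⊤}
  B4:   IN=(all ⊤)   OUT=(all ⊤)
  B5:   IN=(all ⊤)   OUT=(all ⊤)
  B6:   IN=(all ⊤)   OUT={a:6; rest ⊤}
  B7:   IN={a:6; rest ⊤}   OUT={a:6, b:6; rest ⊤}

Merge at B7: IN[B7] = OUT[B6] = {a: 6, b: ⊤, c: ⊤, d: ⊤, e: ⊤, f: ⊤}
Applying B7's transfer function to that IN value gives OUT[B7] (row B7 above).

Answer: {a: 6, b: 6, c: ⊤, d: ⊤, e: ⊤, f: ⊤}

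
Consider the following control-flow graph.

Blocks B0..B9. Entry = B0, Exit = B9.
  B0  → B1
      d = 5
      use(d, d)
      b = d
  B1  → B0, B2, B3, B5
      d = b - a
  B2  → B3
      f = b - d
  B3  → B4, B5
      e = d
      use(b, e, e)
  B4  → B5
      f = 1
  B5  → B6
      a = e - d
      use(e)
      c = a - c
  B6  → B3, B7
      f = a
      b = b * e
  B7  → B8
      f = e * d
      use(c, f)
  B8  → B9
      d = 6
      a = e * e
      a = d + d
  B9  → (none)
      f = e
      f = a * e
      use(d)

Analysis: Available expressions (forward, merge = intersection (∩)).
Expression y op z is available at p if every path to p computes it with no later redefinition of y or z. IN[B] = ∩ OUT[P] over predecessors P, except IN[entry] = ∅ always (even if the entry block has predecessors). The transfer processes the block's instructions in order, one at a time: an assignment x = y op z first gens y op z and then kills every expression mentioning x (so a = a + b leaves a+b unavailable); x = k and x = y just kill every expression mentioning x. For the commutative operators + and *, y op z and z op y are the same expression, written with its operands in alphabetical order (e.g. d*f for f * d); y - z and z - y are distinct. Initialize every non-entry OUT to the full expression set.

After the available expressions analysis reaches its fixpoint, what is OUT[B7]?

Fixpoint table:
  B0: | IN={} | OUT={}
  B1: | IN={} | OUT={b-a}
  B2: | IN={b-a} | OUT={b-a, b-d}
  B3: | IN={} | OUT={}
  B4: | IN={} | OUT={}
  B5: | IN={} | OUT={e-d}
  B6: | IN={e-d} | OUT={e-d}
  B7: | IN={e-d} | OUT={d*e, e-d}
  B8: | IN={d*e, e-d} | OUT={d+d, e*e}
  B9: | IN={d+d, e*e} | OUT={a*e, d+d, e*e}

Merge at B7: IN[B7] = OUT[B6] = {e-d}
Applying B7's transfer function to that IN value gives OUT[B7] (row B7 above).

Answer: {d*e, e-d}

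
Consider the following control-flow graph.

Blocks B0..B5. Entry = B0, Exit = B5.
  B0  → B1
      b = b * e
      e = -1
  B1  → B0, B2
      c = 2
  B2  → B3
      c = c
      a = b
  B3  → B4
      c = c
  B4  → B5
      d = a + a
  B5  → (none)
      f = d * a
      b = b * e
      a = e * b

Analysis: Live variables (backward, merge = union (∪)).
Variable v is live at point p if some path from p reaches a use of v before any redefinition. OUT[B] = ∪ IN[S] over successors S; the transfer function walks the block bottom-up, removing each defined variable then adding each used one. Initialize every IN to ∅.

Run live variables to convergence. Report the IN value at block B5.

Answer: {a, b, d, e}

Trace:
Converged values:
  B0:   IN={b, e}   OUT={b, e}
  B1:   IN={b, e}   OUT={b, c, e}
  B2:   IN={b, c, e}   OUT={a, b, c, e}
  B3:   IN={a, b, c, e}   OUT={a, b, e}
  B4:   IN={a, b, e}   OUT={a, b, d, e}
  B5:   IN={a, b, d, e}   OUT={}

B5 is the boundary node: OUT[B5] = {}
Applying B5's transfer function to that OUT value gives IN[B5] (row B5 above).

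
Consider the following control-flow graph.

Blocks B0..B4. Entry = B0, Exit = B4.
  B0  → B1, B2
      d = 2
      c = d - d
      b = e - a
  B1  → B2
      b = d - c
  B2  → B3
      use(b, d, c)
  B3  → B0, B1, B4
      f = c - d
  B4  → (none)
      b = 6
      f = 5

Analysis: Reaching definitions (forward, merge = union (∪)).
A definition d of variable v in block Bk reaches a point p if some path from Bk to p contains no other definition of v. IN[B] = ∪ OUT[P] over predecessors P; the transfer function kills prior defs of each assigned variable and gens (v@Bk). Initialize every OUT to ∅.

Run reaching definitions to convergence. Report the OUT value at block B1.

Answer: {b@B1, c@B0, d@B0, f@B3}

Trace:
Fixpoint table:
  B0: | IN={b@B0, b@B1, c@B0, d@B0, f@B3} | OUT={b@B0, c@B0, d@B0, f@B3}
  B1: | IN={b@B0, b@B1, c@B0, d@B0, f@B3} | OUT={b@B1, c@B0, d@B0, f@B3}
  B2: | IN={b@B0, b@B1, c@B0, d@B0, f@B3} | OUT={b@B0, b@B1, c@B0, d@B0, f@B3}
  B3: | IN={b@B0, b@B1, c@B0, d@B0, f@B3} | OUT={b@B0, b@B1, c@B0, d@B0, f@B3}
  B4: | IN={b@B0, b@B1, c@B0, d@B0, f@B3} | OUT={b@B4, c@B0, d@B0, f@B4}

Merge at B1: IN[B1] = OUT[B0] ⊔ OUT[B3] = {b@B0, b@B1, c@B0, d@B0, f@B3}
Applying B1's transfer function to that IN value gives OUT[B1] (row B1 above).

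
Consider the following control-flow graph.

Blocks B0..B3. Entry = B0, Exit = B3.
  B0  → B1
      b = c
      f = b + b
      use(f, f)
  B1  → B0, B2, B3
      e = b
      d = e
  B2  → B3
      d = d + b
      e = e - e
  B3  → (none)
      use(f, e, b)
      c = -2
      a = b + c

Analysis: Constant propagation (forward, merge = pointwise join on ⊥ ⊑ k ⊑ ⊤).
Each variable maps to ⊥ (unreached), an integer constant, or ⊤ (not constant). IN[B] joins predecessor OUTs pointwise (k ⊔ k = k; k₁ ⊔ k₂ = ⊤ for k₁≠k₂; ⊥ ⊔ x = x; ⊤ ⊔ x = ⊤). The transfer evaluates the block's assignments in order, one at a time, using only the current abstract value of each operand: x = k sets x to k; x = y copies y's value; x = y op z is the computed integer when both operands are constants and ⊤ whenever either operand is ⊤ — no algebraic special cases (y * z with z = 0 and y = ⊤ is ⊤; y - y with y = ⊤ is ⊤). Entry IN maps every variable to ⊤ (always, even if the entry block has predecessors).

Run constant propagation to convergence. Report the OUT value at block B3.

Converged values:
  B0:   IN=(all ⊤)   OUT=(all ⊤)
  B1:   IN=(all ⊤)   OUT=(all ⊤)
  B2:   IN=(all ⊤)   OUT=(all ⊤)
  B3:   IN=(all ⊤)   OUT={c:-2; rest ⊤}

Merge at B3: IN[B3] = OUT[B1] ⊔ OUT[B2] = {a: ⊤, b: ⊤, c: ⊤, d: ⊤, e: ⊤, f: ⊤}
Applying B3's transfer function to that IN value gives OUT[B3] (row B3 above).

Answer: {a: ⊤, b: ⊤, c: -2, d: ⊤, e: ⊤, f: ⊤}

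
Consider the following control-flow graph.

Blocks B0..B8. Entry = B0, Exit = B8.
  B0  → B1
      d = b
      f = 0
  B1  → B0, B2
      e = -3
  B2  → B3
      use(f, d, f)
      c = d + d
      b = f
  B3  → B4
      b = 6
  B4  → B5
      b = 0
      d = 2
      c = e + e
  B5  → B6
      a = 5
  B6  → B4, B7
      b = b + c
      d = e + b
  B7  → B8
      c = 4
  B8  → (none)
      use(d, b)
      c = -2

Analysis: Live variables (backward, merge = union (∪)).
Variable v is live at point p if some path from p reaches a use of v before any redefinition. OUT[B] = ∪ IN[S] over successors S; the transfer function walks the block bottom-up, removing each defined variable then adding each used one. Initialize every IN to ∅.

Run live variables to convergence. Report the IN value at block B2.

Per-block solution:
  B0:  IN={b}  OUT={b, d, f}
  B1:  IN={b, d, f}  OUT={b, d, e, f}
  B2:  IN={d, e, f}  OUT={e}
  B3:  IN={e}  OUT={e}
  B4:  IN={e}  OUT={b, c, e}
  B5:  IN={b, c, e}  OUT={b, c, e}
  B6:  IN={b, c, e}  OUT={b, d, e}
  B7:  IN={b, d}  OUT={b, d}
  B8:  IN={b, d}  OUT={}

Merge at B2: OUT[B2] = IN[B3] = {e}
Applying B2's transfer function to that OUT value gives IN[B2] (row B2 above).

Answer: {d, e, f}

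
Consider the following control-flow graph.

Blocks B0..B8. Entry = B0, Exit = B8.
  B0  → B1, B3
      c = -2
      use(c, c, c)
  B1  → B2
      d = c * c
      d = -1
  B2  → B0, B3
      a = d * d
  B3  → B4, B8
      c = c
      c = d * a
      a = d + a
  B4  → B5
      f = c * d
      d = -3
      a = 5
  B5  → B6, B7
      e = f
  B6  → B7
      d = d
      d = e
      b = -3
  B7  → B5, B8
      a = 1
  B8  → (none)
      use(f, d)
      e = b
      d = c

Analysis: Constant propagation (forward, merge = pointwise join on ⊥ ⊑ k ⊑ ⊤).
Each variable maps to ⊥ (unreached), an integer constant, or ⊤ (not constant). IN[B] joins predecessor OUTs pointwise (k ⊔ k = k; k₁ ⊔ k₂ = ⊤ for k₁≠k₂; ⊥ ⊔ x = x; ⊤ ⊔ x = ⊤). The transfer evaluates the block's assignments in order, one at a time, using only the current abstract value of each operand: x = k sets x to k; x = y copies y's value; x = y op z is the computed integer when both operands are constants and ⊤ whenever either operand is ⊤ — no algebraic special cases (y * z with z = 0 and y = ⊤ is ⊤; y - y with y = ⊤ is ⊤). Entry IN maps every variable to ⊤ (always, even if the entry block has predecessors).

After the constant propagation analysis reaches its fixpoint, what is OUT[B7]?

Fixpoint table:
  B0:   IN=(all ⊤)   OUT={c:-2; rest ⊤}
  B1:   IN={c:-2; rest ⊤}   OUT={c:-2, d:-1; rest ⊤}
  B2:   IN={c:-2, d:-1; rest ⊤}   OUT={a:1, c:-2, d:-1; rest ⊤}
  B3:   IN={c:-2; rest ⊤}   OUT=(all ⊤)
  B4:   IN=(all ⊤)   OUT={a:5, d:-3; rest ⊤}
  B5:   IN=(all ⊤)   OUT=(all ⊤)
  B6:   IN=(all ⊤)   OUT={b:-3; rest ⊤}
  B7:   IN=(all ⊤)   OUT={a:1; rest ⊤}
  B8:   IN=(all ⊤)   OUT=(all ⊤)

Merge at B7: IN[B7] = OUT[B5] ⊔ OUT[B6] = {a: ⊤, b: ⊤, c: ⊤, d: ⊤, e: ⊤, f: ⊤}
Applying B7's transfer function to that IN value gives OUT[B7] (row B7 above).

Answer: {a: 1, b: ⊤, c: ⊤, d: ⊤, e: ⊤, f: ⊤}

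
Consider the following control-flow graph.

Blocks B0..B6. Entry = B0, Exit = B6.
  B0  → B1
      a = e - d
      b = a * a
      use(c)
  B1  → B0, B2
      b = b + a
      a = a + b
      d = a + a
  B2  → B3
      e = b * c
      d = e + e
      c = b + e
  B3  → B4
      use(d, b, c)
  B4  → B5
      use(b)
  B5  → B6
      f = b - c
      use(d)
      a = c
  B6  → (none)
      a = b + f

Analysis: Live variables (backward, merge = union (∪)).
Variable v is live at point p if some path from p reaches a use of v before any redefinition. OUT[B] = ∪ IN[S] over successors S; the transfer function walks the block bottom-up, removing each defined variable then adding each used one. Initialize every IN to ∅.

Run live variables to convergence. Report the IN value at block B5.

Answer: {b, c, d}

Derivation:
Converged values:
  B0: | IN={c, d, e} | OUT={a, b, c, e}
  B1: | IN={a, b, c, e} | OUT={b, c, d, e}
  B2: | IN={b, c} | OUT={b, c, d}
  B3: | IN={b, c, d} | OUT={b, c, d}
  B4: | IN={b, c, d} | OUT={b, c, d}
  B5: | IN={b, c, d} | OUT={b, f}
  B6: | IN={b, f} | OUT={}

Merge at B5: OUT[B5] = IN[B6] = {b, f}
Applying B5's transfer function to that OUT value gives IN[B5] (row B5 above).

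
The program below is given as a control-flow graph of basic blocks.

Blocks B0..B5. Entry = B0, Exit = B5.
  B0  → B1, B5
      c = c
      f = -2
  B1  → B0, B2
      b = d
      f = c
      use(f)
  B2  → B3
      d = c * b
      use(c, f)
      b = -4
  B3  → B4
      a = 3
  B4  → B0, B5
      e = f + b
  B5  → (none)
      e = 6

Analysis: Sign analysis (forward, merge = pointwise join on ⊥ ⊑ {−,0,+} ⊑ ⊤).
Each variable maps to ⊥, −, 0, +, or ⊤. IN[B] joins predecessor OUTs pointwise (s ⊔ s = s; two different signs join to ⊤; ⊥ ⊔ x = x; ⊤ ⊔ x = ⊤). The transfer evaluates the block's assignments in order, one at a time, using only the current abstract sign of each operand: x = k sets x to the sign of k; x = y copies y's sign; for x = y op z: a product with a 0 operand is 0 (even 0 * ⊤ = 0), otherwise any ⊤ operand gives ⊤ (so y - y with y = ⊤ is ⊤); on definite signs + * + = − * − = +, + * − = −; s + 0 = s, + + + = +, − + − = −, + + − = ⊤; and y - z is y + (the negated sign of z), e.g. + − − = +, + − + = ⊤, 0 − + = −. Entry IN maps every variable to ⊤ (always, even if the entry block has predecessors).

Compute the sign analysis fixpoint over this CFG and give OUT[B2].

Fixpoint table:
  B0:  IN=(all ⊤)  OUT={f:-; rest ⊤}
  B1:  IN={f:-; rest ⊤}  OUT=(all ⊤)
  B2:  IN=(all ⊤)  OUT={b:-; rest ⊤}
  B3:  IN={b:-; rest ⊤}  OUT={a:+, b:-; rest ⊤}
  B4:  IN={a:+, b:-; rest ⊤}  OUT={a:+, b:-; rest ⊤}
  B5:  IN=(all ⊤)  OUT={e:+; rest ⊤}

Merge at B2: IN[B2] = OUT[B1] = {a: ⊤, b: ⊤, c: ⊤, d: ⊤, e: ⊤, f: ⊤}
Applying B2's transfer function to that IN value gives OUT[B2] (row B2 above).

Answer: {a: ⊤, b: -, c: ⊤, d: ⊤, e: ⊤, f: ⊤}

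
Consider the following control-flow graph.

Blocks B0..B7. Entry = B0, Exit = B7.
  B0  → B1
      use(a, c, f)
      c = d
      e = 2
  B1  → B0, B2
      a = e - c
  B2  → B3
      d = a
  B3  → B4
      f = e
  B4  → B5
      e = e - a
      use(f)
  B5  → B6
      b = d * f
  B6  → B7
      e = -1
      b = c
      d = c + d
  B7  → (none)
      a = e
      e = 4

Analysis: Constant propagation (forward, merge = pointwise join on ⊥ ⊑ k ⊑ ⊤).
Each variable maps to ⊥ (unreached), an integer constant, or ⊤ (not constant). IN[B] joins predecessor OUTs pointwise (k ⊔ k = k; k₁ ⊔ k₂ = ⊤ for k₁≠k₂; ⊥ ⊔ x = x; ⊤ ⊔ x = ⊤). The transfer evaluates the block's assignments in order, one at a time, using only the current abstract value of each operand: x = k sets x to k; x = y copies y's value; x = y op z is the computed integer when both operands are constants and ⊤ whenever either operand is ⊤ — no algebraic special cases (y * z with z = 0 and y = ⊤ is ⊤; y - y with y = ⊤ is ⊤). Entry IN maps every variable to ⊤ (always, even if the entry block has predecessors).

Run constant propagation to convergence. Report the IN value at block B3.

Answer: {a: ⊤, b: ⊤, c: ⊤, d: ⊤, e: 2, f: ⊤}

Trace:
Converged values:
  B0:  IN=(all ⊤)  OUT={e:2; rest ⊤}
  B1:  IN={e:2; rest ⊤}  OUT={e:2; rest ⊤}
  B2:  IN={e:2; rest ⊤}  OUT={e:2; rest ⊤}
  B3:  IN={e:2; rest ⊤}  OUT={e:2, f:2; rest ⊤}
  B4:  IN={e:2, f:2; rest ⊤}  OUT={f:2; rest ⊤}
  B5:  IN={f:2; rest ⊤}  OUT={f:2; rest ⊤}
  B6:  IN={f:2; rest ⊤}  OUT={e:-1, f:2; rest ⊤}
  B7:  IN={e:-1, f:2; rest ⊤}  OUT={a:-1, e:4, f:2; rest ⊤}

Merge at B3: IN[B3] = OUT[B2] = {a: ⊤, b: ⊤, c: ⊤, d: ⊤, e: 2, f: ⊤}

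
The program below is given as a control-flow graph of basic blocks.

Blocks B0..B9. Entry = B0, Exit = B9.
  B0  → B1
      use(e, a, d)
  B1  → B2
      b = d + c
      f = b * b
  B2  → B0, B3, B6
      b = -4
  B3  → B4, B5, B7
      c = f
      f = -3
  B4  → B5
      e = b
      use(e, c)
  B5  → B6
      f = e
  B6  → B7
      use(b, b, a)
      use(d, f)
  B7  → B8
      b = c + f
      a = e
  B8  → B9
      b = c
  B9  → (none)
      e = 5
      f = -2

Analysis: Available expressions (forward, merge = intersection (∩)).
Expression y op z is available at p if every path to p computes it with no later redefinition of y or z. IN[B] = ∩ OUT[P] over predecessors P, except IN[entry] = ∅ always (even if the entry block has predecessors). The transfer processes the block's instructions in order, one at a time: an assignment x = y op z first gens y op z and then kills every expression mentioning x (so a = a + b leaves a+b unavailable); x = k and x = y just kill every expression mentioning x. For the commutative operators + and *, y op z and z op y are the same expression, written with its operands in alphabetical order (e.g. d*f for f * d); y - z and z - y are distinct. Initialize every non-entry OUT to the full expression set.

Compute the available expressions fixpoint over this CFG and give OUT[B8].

Per-block solution:
  B0: | IN={} | OUT={}
  B1: | IN={} | OUT={b*b, c+d}
  B2: | IN={b*b, c+d} | OUT={c+d}
  B3: | IN={c+d} | OUT={}
  B4: | IN={} | OUT={}
  B5: | IN={} | OUT={}
  B6: | IN={} | OUT={}
  B7: | IN={} | OUT={c+f}
  B8: | IN={c+f} | OUT={c+f}
  B9: | IN={c+f} | OUT={}

Merge at B8: IN[B8] = OUT[B7] = {c+f}
Applying B8's transfer function to that IN value gives OUT[B8] (row B8 above).

Answer: {c+f}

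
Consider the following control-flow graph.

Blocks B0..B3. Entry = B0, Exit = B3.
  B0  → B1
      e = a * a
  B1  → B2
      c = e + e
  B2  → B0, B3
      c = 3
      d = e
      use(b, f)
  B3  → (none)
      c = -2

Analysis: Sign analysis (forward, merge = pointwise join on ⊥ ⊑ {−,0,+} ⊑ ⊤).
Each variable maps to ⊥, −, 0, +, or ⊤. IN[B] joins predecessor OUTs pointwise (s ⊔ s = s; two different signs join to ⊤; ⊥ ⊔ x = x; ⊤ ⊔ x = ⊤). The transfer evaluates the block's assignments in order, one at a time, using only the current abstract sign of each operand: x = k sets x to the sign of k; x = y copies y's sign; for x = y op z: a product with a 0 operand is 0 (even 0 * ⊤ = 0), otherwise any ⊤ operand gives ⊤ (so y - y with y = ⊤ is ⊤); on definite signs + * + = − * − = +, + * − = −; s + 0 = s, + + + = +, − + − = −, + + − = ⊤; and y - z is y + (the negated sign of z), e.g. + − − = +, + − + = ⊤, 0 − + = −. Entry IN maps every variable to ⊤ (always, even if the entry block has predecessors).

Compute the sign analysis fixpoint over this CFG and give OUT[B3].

Answer: {a: ⊤, b: ⊤, c: -, d: ⊤, e: ⊤, f: ⊤}

Trace:
Converged values:
  B0:   IN=(all ⊤)   OUT=(all ⊤)
  B1:   IN=(all ⊤)   OUT=(all ⊤)
  B2:   IN=(all ⊤)   OUT={c:+; rest ⊤}
  B3:   IN={c:+; rest ⊤}   OUT={c:-; rest ⊤}

Merge at B3: IN[B3] = OUT[B2] = {a: ⊤, b: ⊤, c: +, d: ⊤, e: ⊤, f: ⊤}
Applying B3's transfer function to that IN value gives OUT[B3] (row B3 above).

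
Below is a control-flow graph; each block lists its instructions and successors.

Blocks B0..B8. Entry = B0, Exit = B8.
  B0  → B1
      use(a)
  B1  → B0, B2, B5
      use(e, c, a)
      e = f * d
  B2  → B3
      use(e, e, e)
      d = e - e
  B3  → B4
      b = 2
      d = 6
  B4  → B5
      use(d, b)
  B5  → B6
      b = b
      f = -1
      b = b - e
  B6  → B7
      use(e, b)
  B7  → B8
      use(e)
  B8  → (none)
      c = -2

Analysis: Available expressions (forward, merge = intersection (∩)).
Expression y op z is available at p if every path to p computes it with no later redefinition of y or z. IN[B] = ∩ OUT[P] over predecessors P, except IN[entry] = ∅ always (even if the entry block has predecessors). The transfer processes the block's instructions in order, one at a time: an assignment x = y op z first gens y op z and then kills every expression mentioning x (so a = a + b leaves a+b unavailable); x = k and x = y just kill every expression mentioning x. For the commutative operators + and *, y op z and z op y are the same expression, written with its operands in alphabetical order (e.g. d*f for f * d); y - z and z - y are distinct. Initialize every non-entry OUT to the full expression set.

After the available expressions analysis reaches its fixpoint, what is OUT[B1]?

Answer: {d*f}

Trace:
Fixpoint table:
  B0:   IN={}   OUT={}
  B1:   IN={}   OUT={d*f}
  B2:   IN={d*f}   OUT={e-e}
  B3:   IN={e-e}   OUT={e-e}
  B4:   IN={e-e}   OUT={e-e}
  B5:   IN={}   OUT={}
  B6:   IN={}   OUT={}
  B7:   IN={}   OUT={}
  B8:   IN={}   OUT={}

Merge at B1: IN[B1] = OUT[B0] = {}
Applying B1's transfer function to that IN value gives OUT[B1] (row B1 above).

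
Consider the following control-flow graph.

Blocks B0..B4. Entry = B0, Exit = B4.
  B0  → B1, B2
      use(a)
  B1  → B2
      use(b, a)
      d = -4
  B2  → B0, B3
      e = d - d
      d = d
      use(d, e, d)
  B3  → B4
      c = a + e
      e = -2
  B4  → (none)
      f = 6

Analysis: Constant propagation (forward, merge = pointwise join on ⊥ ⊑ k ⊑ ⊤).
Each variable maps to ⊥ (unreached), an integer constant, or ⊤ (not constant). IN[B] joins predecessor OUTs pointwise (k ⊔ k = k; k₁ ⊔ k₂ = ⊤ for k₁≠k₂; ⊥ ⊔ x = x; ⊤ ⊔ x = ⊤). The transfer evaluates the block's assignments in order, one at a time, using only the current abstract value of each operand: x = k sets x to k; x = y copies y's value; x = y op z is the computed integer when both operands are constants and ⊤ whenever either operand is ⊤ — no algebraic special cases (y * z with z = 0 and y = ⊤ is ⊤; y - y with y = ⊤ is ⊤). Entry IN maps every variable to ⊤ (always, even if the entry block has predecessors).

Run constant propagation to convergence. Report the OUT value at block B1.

Converged values:
  B0:  IN=(all ⊤)  OUT=(all ⊤)
  B1:  IN=(all ⊤)  OUT={d:-4; rest ⊤}
  B2:  IN=(all ⊤)  OUT=(all ⊤)
  B3:  IN=(all ⊤)  OUT={e:-2; rest ⊤}
  B4:  IN={e:-2; rest ⊤}  OUT={e:-2, f:6; rest ⊤}

Merge at B1: IN[B1] = OUT[B0] = {a: ⊤, b: ⊤, c: ⊤, d: ⊤, e: ⊤, f: ⊤}
Applying B1's transfer function to that IN value gives OUT[B1] (row B1 above).

Answer: {a: ⊤, b: ⊤, c: ⊤, d: -4, e: ⊤, f: ⊤}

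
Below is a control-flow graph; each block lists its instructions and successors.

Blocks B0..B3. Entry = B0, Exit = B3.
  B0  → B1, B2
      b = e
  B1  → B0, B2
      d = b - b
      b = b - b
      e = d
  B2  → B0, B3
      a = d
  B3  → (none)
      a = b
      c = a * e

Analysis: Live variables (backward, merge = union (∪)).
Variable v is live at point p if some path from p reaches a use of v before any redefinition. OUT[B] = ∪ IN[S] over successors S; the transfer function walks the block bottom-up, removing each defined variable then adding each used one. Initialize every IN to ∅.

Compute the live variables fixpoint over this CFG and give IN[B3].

Answer: {b, e}

Working:
Fixpoint table:
  B0:  IN={d, e}  OUT={b, d, e}
  B1:  IN={b}  OUT={b, d, e}
  B2:  IN={b, d, e}  OUT={b, d, e}
  B3:  IN={b, e}  OUT={}

B3 is the boundary node: OUT[B3] = {}
Applying B3's transfer function to that OUT value gives IN[B3] (row B3 above).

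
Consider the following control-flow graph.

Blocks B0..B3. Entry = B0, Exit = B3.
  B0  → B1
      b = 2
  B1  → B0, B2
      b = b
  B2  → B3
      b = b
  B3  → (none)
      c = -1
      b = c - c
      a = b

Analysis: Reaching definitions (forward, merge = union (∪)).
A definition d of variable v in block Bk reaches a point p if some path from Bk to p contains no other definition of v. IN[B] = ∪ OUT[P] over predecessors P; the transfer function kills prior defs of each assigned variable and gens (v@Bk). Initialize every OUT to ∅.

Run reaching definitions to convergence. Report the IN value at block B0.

Answer: {b@B1}

Working:
Converged values:
  B0:  IN={b@B1}  OUT={b@B0}
  B1:  IN={b@B0}  OUT={b@B1}
  B2:  IN={b@B1}  OUT={b@B2}
  B3:  IN={b@B2}  OUT={a@B3, b@B3, c@B3}

Merge at B0 (entry node, so the boundary value {} is joined with the incoming edge(s)): IN[B0] = {} ⊔ OUT[B1] = {b@B1}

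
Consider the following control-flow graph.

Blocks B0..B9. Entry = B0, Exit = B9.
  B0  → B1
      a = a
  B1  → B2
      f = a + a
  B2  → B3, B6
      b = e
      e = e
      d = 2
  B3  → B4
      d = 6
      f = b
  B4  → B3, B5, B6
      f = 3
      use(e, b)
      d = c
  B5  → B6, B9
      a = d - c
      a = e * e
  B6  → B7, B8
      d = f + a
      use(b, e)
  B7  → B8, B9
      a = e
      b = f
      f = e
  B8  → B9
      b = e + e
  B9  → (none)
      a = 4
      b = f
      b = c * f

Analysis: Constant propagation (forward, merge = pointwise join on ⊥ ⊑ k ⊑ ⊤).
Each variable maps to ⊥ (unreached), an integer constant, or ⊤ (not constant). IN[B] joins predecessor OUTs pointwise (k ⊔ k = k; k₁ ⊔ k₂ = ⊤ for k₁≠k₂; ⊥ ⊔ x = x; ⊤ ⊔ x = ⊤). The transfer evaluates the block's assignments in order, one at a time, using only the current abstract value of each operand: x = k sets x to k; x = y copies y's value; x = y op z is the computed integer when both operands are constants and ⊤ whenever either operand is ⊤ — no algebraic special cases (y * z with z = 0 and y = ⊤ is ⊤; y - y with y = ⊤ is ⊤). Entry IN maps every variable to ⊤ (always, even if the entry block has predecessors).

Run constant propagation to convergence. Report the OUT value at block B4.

Answer: {a: ⊤, b: ⊤, c: ⊤, d: ⊤, e: ⊤, f: 3}

Trace:
Fixpoint table:
  B0: | IN=(all ⊤) | OUT=(all ⊤)
  B1: | IN=(all ⊤) | OUT=(all ⊤)
  B2: | IN=(all ⊤) | OUT={d:2; rest ⊤}
  B3: | IN=(all ⊤) | OUT={d:6; rest ⊤}
  B4: | IN={d:6; rest ⊤} | OUT={f:3; rest ⊤}
  B5: | IN={f:3; rest ⊤} | OUT={f:3; rest ⊤}
  B6: | IN=(all ⊤) | OUT=(all ⊤)
  B7: | IN=(all ⊤) | OUT=(all ⊤)
  B8: | IN=(all ⊤) | OUT=(all ⊤)
  B9: | IN=(all ⊤) | OUT={a:4; rest ⊤}

Merge at B4: IN[B4] = OUT[B3] = {a: ⊤, b: ⊤, c: ⊤, d: 6, e: ⊤, f: ⊤}
Applying B4's transfer function to that IN value gives OUT[B4] (row B4 above).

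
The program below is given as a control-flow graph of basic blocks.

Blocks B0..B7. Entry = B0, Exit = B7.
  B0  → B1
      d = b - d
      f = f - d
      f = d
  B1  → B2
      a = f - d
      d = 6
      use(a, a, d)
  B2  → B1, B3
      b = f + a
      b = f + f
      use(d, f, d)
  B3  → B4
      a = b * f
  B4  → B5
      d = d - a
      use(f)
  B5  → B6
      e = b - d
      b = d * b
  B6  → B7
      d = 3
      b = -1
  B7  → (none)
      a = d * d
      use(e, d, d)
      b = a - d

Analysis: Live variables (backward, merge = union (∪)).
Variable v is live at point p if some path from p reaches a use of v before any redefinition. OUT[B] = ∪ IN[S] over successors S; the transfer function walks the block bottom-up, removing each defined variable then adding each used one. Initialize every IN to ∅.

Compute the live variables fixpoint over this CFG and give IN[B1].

Per-block solution:
  B0:   IN={b, d, f}   OUT={d, f}
  B1:   IN={d, f}   OUT={a, d, f}
  B2:   IN={a, d, f}   OUT={b, d, f}
  B3:   IN={b, d, f}   OUT={a, b, d, f}
  B4:   IN={a, b, d, f}   OUT={b, d}
  B5:   IN={b, d}   OUT={e}
  B6:   IN={e}   OUT={d, e}
  B7:   IN={d, e}   OUT={}

Merge at B1: OUT[B1] = IN[B2] = {a, d, f}
Applying B1's transfer function to that OUT value gives IN[B1] (row B1 above).

Answer: {d, f}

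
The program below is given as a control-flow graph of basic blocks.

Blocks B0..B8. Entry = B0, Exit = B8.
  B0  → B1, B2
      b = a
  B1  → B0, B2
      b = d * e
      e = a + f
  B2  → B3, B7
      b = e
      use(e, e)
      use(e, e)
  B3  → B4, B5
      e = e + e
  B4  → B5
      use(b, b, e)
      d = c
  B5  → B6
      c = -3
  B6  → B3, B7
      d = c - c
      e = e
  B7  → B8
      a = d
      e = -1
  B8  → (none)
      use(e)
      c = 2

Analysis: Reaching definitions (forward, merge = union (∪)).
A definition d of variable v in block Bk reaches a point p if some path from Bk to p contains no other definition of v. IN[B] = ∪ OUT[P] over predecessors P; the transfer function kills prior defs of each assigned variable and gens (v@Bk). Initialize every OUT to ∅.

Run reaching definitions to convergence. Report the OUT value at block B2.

Converged values:
  B0:  IN={b@B1, e@B1}  OUT={b@B0, e@B1}
  B1:  IN={b@B0, e@B1}  OUT={b@B1, e@B1}
  B2:  IN={b@B0, b@B1, e@B1}  OUT={b@B2, e@B1}
  B3:  IN={b@B2, c@B5, d@B6, e@B1, e@B6}  OUT={b@B2, c@B5, d@B6, e@B3}
  B4:  IN={b@B2, c@B5, d@B6, e@B3}  OUT={b@B2, c@B5, d@B4, e@B3}
  B5:  IN={b@B2, c@B5, d@B4, d@B6, e@B3}  OUT={b@B2, c@B5, d@B4, d@B6, e@B3}
  B6:  IN={b@B2, c@B5, d@B4, d@B6, e@B3}  OUT={b@B2, c@B5, d@B6, e@B6}
  B7:  IN={b@B2, c@B5, d@B6, e@B1, e@B6}  OUT={a@B7, b@B2, c@B5, d@B6, e@B7}
  B8:  IN={a@B7, b@B2, c@B5, d@B6, e@B7}  OUT={a@B7, b@B2, c@B8, d@B6, e@B7}

Merge at B2: IN[B2] = OUT[B0] ⊔ OUT[B1] = {b@B0, b@B1, e@B1}
Applying B2's transfer function to that IN value gives OUT[B2] (row B2 above).

Answer: {b@B2, e@B1}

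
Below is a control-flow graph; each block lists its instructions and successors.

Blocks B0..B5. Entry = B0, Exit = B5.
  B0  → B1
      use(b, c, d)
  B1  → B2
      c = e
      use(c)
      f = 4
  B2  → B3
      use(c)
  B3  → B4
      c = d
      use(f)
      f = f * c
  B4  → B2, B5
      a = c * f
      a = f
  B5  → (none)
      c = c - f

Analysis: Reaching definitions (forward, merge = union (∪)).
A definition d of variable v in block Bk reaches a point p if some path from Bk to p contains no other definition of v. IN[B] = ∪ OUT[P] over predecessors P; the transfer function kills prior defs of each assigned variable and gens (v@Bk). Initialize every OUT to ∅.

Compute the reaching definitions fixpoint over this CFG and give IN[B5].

Answer: {a@B4, c@B3, f@B3}

Working:
Converged values:
  B0: | IN={} | OUT={}
  B1: | IN={} | OUT={c@B1, f@B1}
  B2: | IN={a@B4, c@B1, c@B3, f@B1, f@B3} | OUT={a@B4, c@B1, c@B3, f@B1, f@B3}
  B3: | IN={a@B4, c@B1, c@B3, f@B1, f@B3} | OUT={a@B4, c@B3, f@B3}
  B4: | IN={a@B4, c@B3, f@B3} | OUT={a@B4, c@B3, f@B3}
  B5: | IN={a@B4, c@B3, f@B3} | OUT={a@B4, c@B5, f@B3}

Merge at B5: IN[B5] = OUT[B4] = {a@B4, c@B3, f@B3}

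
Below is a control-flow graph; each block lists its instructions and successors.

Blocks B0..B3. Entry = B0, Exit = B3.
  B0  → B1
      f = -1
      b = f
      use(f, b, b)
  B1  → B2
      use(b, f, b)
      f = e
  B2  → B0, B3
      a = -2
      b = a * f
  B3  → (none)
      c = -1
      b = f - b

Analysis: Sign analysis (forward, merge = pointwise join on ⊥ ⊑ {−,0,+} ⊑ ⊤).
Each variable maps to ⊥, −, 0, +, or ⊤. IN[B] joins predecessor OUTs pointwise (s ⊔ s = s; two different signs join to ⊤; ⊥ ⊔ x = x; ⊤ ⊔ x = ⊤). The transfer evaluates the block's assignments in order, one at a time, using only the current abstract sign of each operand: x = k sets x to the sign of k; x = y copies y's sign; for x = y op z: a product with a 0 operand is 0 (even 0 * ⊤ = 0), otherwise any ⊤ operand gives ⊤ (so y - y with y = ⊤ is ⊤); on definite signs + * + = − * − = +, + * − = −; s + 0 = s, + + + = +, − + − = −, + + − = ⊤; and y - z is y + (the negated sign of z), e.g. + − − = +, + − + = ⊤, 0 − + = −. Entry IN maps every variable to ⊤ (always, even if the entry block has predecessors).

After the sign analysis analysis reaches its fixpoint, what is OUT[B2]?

Answer: {a: -, b: ⊤, c: ⊤, d: ⊤, e: ⊤, f: ⊤}

Derivation:
Per-block solution:
  B0: | IN=(all ⊤) | OUT={b:-, f:-; rest ⊤}
  B1: | IN={b:-, f:-; rest ⊤} | OUT={b:-; rest ⊤}
  B2: | IN={b:-; rest ⊤} | OUT={a:-; rest ⊤}
  B3: | IN={a:-; rest ⊤} | OUT={a:-, c:-; rest ⊤}

Merge at B2: IN[B2] = OUT[B1] = {a: ⊤, b: -, c: ⊤, d: ⊤, e: ⊤, f: ⊤}
Applying B2's transfer function to that IN value gives OUT[B2] (row B2 above).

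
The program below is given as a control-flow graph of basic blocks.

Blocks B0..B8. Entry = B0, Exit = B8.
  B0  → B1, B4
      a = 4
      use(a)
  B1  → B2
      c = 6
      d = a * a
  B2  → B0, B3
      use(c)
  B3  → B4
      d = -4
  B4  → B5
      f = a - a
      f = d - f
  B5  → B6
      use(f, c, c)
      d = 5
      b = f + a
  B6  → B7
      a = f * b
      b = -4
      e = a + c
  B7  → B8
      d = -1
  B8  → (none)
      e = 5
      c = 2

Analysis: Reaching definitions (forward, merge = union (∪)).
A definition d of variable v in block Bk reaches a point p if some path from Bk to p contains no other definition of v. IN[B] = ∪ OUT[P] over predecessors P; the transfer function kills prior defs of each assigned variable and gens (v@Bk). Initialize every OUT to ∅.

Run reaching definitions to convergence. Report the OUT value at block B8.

Per-block solution:
  B0:  IN={a@B0, c@B1, d@B1}  OUT={a@B0, c@B1, d@B1}
  B1:  IN={a@B0, c@B1, d@B1}  OUT={a@B0, c@B1, d@B1}
  B2:  IN={a@B0, c@B1, d@B1}  OUT={a@B0, c@B1, d@B1}
  B3:  IN={a@B0, c@B1, d@B1}  OUT={a@B0, c@B1, d@B3}
  B4:  IN={a@B0, c@B1, d@B1, d@B3}  OUT={a@B0, c@B1, d@B1, d@B3, f@B4}
  B5:  IN={a@B0, c@B1, d@B1, d@B3, f@B4}  OUT={a@B0, b@B5, c@B1, d@B5, f@B4}
  B6:  IN={a@B0, b@B5, c@B1, d@B5, f@B4}  OUT={a@B6, b@B6, c@B1, d@B5, e@B6, f@B4}
  B7:  IN={a@B6, b@B6, c@B1, d@B5, e@B6, f@B4}  OUT={a@B6, b@B6, c@B1, d@B7, e@B6, f@B4}
  B8:  IN={a@B6, b@B6, c@B1, d@B7, e@B6, f@B4}  OUT={a@B6, b@B6, c@B8, d@B7, e@B8, f@B4}

Merge at B8: IN[B8] = OUT[B7] = {a@B6, b@B6, c@B1, d@B7, e@B6, f@B4}
Applying B8's transfer function to that IN value gives OUT[B8] (row B8 above).

Answer: {a@B6, b@B6, c@B8, d@B7, e@B8, f@B4}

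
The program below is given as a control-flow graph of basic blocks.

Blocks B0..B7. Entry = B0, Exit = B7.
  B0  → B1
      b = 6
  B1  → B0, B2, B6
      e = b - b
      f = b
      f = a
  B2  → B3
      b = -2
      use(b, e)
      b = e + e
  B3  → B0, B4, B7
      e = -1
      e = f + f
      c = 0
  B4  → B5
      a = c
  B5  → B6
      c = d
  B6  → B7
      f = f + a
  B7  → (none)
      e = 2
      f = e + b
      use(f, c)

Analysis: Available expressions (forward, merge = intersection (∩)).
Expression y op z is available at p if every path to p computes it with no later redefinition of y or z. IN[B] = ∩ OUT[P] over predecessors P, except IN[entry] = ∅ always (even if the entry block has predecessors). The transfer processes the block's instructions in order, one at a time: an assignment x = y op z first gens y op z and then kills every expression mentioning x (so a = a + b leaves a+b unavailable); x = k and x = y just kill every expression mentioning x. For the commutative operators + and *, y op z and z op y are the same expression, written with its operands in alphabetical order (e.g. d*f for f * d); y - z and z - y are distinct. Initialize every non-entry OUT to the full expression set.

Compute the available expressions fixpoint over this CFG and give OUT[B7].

Fixpoint table:
  B0:   IN={}   OUT={}
  B1:   IN={}   OUT={b-b}
  B2:   IN={b-b}   OUT={e+e}
  B3:   IN={e+e}   OUT={f+f}
  B4:   IN={f+f}   OUT={f+f}
  B5:   IN={f+f}   OUT={f+f}
  B6:   IN={}   OUT={}
  B7:   IN={}   OUT={b+e}

Merge at B7: IN[B7] = OUT[B3] ∩ OUT[B6] = {}
Applying B7's transfer function to that IN value gives OUT[B7] (row B7 above).

Answer: {b+e}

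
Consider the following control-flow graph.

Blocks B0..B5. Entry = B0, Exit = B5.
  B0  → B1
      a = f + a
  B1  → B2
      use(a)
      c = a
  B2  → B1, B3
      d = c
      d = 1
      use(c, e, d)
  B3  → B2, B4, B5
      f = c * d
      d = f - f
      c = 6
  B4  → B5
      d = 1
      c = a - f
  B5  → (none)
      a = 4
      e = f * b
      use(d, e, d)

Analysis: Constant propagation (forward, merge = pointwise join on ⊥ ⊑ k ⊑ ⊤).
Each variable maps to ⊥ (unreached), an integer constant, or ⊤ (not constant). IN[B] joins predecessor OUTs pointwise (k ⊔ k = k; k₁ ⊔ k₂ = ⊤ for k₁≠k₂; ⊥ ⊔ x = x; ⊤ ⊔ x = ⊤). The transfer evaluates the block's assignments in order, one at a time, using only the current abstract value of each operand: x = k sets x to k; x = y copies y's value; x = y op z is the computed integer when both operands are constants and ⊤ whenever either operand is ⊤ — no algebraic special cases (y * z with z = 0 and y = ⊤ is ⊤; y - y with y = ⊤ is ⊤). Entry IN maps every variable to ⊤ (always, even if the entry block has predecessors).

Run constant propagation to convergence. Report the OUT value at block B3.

Answer: {a: ⊤, b: ⊤, c: 6, d: ⊤, e: ⊤, f: ⊤}

Working:
Per-block solution:
  B0: | IN=(all ⊤) | OUT=(all ⊤)
  B1: | IN=(all ⊤) | OUT=(all ⊤)
  B2: | IN=(all ⊤) | OUT={d:1; rest ⊤}
  B3: | IN={d:1; rest ⊤} | OUT={c:6; rest ⊤}
  B4: | IN={c:6; rest ⊤} | OUT={d:1; rest ⊤}
  B5: | IN=(all ⊤) | OUT={a:4; rest ⊤}

Merge at B3: IN[B3] = OUT[B2] = {a: ⊤, b: ⊤, c: ⊤, d: 1, e: ⊤, f: ⊤}
Applying B3's transfer function to that IN value gives OUT[B3] (row B3 above).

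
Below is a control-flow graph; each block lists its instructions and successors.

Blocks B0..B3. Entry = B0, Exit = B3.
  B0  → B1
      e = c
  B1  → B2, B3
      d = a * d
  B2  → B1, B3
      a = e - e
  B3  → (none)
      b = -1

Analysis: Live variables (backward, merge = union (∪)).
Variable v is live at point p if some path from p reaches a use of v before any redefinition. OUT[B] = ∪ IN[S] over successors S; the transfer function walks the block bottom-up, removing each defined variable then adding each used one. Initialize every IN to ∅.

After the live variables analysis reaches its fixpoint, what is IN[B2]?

Answer: {d, e}

Derivation:
Fixpoint table:
  B0: | IN={a, c, d} | OUT={a, d, e}
  B1: | IN={a, d, e} | OUT={d, e}
  B2: | IN={d, e} | OUT={a, d, e}
  B3: | IN={} | OUT={}

Merge at B2: OUT[B2] = IN[B1] ⊔ IN[B3] = {a, d, e}
Applying B2's transfer function to that OUT value gives IN[B2] (row B2 above).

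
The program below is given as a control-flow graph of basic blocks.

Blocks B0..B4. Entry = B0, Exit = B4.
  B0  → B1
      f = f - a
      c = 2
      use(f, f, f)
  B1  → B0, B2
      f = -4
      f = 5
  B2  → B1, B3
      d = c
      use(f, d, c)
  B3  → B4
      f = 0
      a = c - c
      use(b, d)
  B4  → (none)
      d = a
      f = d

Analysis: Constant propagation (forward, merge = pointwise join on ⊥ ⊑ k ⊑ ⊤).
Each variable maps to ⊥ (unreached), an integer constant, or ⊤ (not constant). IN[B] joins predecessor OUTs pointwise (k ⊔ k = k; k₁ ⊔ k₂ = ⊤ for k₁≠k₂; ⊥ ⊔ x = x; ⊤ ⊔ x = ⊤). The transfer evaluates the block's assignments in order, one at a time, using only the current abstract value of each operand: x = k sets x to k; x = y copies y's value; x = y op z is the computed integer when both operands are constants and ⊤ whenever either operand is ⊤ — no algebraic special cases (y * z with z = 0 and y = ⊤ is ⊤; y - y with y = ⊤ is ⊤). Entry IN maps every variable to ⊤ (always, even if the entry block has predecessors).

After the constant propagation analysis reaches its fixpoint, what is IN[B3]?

Per-block solution:
  B0: | IN=(all ⊤) | OUT={c:2; rest ⊤}
  B1: | IN={c:2; rest ⊤} | OUT={c:2, f:5; rest ⊤}
  B2: | IN={c:2, f:5; rest ⊤} | OUT={c:2, d:2, f:5; rest ⊤}
  B3: | IN={c:2, d:2, f:5; rest ⊤} | OUT={a:0, c:2, d:2, f:0; rest ⊤}
  B4: | IN={a:0, c:2, d:2, f:0; rest ⊤} | OUT={a:0, c:2, d:0, f:0; rest ⊤}

Merge at B3: IN[B3] = OUT[B2] = {a: ⊤, b: ⊤, c: 2, d: 2, e: ⊤, f: 5}

Answer: {a: ⊤, b: ⊤, c: 2, d: 2, e: ⊤, f: 5}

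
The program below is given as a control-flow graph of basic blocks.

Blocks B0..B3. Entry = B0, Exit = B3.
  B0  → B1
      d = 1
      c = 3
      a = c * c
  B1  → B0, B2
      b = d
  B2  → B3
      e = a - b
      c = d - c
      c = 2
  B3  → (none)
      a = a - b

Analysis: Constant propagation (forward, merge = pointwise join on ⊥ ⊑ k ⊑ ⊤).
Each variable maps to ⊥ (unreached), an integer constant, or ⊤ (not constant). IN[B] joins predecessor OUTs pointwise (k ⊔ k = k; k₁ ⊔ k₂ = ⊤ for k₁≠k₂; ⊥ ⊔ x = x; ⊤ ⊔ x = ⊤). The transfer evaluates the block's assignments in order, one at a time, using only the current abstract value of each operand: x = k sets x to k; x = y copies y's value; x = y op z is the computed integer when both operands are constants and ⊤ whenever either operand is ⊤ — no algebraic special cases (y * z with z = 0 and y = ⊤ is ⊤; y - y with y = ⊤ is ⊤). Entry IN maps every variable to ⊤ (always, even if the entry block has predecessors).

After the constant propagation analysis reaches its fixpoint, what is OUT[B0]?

Answer: {a: 9, b: ⊤, c: 3, d: 1, e: ⊤, f: ⊤}

Working:
Per-block solution:
  B0: | IN=(all ⊤) | OUT={a:9, c:3, d:1; rest ⊤}
  B1: | IN={a:9, c:3, d:1; rest ⊤} | OUT={a:9, b:1, c:3, d:1; rest ⊤}
  B2: | IN={a:9, b:1, c:3, d:1; rest ⊤} | OUT={a:9, b:1, c:2, d:1, e:8; rest ⊤}
  B3: | IN={a:9, b:1, c:2, d:1, e:8; rest ⊤} | OUT={a:8, b:1, c:2, d:1, e:8; rest ⊤}

Merge at B0 (entry node, so the boundary value (all ⊤) is joined with the incoming edge(s)): IN[B0] = (all ⊤) ⊔ OUT[B1] = {a: ⊤, b: ⊤, c: ⊤, d: ⊤, e: ⊤, f: ⊤}
Applying B0's transfer function to that IN value gives OUT[B0] (row B0 above).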